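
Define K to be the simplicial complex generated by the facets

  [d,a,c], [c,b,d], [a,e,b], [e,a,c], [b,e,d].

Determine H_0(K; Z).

H_0 = Z.

K has 5 vertices, 10 edges, 5 triangles.
rank ∂_0 = 0, rank ∂_1 = 4 ⇒ b_0 = 5 − 0 − 4 = 1; all invariant factors of ∂_1 are 1 so no torsion. So H_0 = Z.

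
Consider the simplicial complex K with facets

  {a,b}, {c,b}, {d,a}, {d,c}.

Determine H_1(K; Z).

Order the vertices as a < b < c < d. Listing each simplex with vertices in this order, K has dimension 1 with simplices:

  0-simplices (4): a, b, c, d
  1-simplices (4): ab, ad, bc, cd

Hence C_0 ≅ Z^4, C_1 ≅ Z^4.

The boundary map ∂_1: C_1 → C_0 maps an edge to its endpoints' difference, ∂[p,q] = q − p. For instance
  ∂cd = d − c.
The 4×4 boundary matrix has rank 3 and Smith normal form diag(1,1,1).

Now H_k = ker ∂_k / im ∂_{k+1}, so:

  H_1: rank ker ∂_1 − rank ∂_2 = (4 − 3) − 0 = 1, and there is no ∂_2, so H_1 = Z.

H_1 = Z.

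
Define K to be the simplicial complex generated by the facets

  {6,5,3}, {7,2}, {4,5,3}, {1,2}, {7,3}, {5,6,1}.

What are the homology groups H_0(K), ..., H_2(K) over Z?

Take the total order 1 < 2 < 3 < 4 < 5 < 6 < 7 on the vertex set. Then K (dimension 2) consists of the simplices:

  0-simplices (7): [1], [2], [3], [4], [5], [6], [7]
  1-simplices (10): [1,2], [1,5], [1,6], [2,7], [3,4], [3,5], [3,6], [3,7], [4,5], [5,6]
  2-simplices (3): [1,5,6], [3,4,5], [3,5,6]

Hence C_0 ≅ Z^7, C_1 ≅ Z^10, C_2 ≅ Z^3.

∂_1: C_1 → C_0 is given by ∂[p,q] = [q] − [p]. For instance
  ∂[3,7] = [7] − [3].
This gives a 7×10 integer matrix of rank 6; reducing to Smith normal form yields diagonal entries (1,1,1,1,1,1).

Boundary ∂_2: C_2 → C_1 maps a triangle to the signed sum of its edges. For instance
  ∂[3,5,6] = [5,6] − [3,6] + [3,5],
  ∂[1,5,6] = [5,6] − [1,6] + [1,5].
The resulting 10×3 matrix has rank 3, and its Smith normal form has invariant factors (1,1,1).

Computing H_k = (kernel of ∂_k) / (image of ∂_{k+1}):

  H_0: rank C_0 − rank ∂_1 = 7 − 6 = 1, and the invariant factors of ∂_1 are all 1, so H_0 = Z.
  H_1: rank ker ∂_1 − rank ∂_2 = (10 − 6) − 3 = 1, and the invariant factors of ∂_2 are all 1, so H_1 = Z.
  H_2: rank ker ∂_2 − rank ∂_3 = (3 − 3) − 0 = 0, and there is no ∂_3, so H_2 = 0.

As a check, the Euler characteristic is 7 − 10 + 3 = 0, which agrees with 1 − 1 + 0 = 0.

H_0 = Z,  H_1 = Z,  H_2 = 0.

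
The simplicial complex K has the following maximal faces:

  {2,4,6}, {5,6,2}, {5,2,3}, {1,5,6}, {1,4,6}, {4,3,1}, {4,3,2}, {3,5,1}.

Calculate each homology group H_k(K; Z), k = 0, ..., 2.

We work with the vertex ordering 1 < 2 < 3 < 4 < 5 < 6. The simplices of K, each written with vertices in increasing order, are:

  0-simplices (6): [1], [2], [3], [4], [5], [6]
  1-simplices (12): [1,3], [1,4], [1,5], [1,6], [2,3], [2,4], [2,5], [2,6], [3,4], [3,5], [4,6], [5,6]
  2-simplices (8): [1,3,4], [1,3,5], [1,4,6], [1,5,6], [2,3,4], [2,3,5], [2,4,6], [2,5,6]

so the chain groups are C_0 ≅ Z^6, C_1 ≅ Z^12, C_2 ≅ Z^8.

∂_1: C_1 → C_0 maps an edge to its endpoints' difference, ∂[p,q] = q − p. For instance
  ∂[1,5] = [5] − [1].
This gives a 6×12 integer matrix of rank 5; reducing to Smith normal form yields diagonal entries (1,1,1,1,1).

∂_2: C_2 → C_1 acts by ∂[p,q,r] = [q,r] − [p,r] + [p,q]. For instance
  ∂[1,3,5] = [3,5] − [1,5] + [1,3],
  ∂[2,3,5] = [3,5] − [2,5] + [2,3].
As a 12×8 matrix over Z this has rank 7, with invariant factors (1,1,1,1,1,1,1).

Reading off H_k = ker ∂_k / im ∂_{k+1}:

  H_0: rank C_0 − rank ∂_1 = 6 − 5 = 1, and the invariant factors of ∂_1 are all 1, so H_0 = Z.
  H_1: rank ker ∂_1 − rank ∂_2 = (12 − 5) − 7 = 0, and the invariant factors of ∂_2 are all 1, so H_1 = 0.
  H_2: rank ker ∂_2 − rank ∂_3 = (8 − 7) − 0 = 1, and there is no ∂_3, so H_2 = Z.

As a check, the Euler characteristic is 6 − 12 + 8 = 2, which agrees with 1 − 0 + 1 = 2.
(K is a triangulation of the 2-sphere S^2.)

H_0 = Z,  H_1 = 0,  H_2 = Z.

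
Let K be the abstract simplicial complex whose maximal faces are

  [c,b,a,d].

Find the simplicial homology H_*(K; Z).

Order the vertices as a < b < c < d. Listing each simplex with vertices in this order, K has dimension 3 with simplices:

  0-simplices (4): a, b, c, d
  1-simplices (6): ab, ac, ad, bc, bd, cd
  2-simplices (4): abc, abd, acd, bcd
  3-simplices (1): abcd

so the chain groups are C_0 ≅ Z^4, C_1 ≅ Z^6, C_2 ≅ Z^4, C_3 ≅ Z^1.

∂_1: C_1 → C_0 is given by ∂[p,q] = [q] − [p].
The 4×6 boundary matrix has rank 3 and Smith normal form diag(1,1,1).

∂_2: C_2 → C_1 sends each 2-simplex [p,q,r] to [q,r] − [p,r] + [p,q]. For instance
  ∂bcd = cd − bd + bc,
  ∂abd = bd − ad + ab.
As a 6×4 matrix over Z this has rank 3, with invariant factors (1,1,1).

The boundary map ∂_3: C_3 → C_2 sends each 3-simplex σ to the alternating sum Σ_i (−1)^i (σ with its i-th vertex removed). For instance
  ∂abcd = bcd − acd + abd − abc.
The resulting 4×1 matrix has rank 1, and its Smith normal form has invariant factors (1).

Now H_k = ker ∂_k / im ∂_{k+1}, so:

  H_0: rank C_0 − rank ∂_1 = 4 − 3 = 1, and the invariant factors of ∂_1 are all 1, so H_0 ≅ Z.
  H_1: rank ker ∂_1 − rank ∂_2 = (6 − 3) − 3 = 0, and the invariant factors of ∂_2 are all 1, so H_1 ≅ 0.
  H_2: rank ker ∂_2 − rank ∂_3 = (4 − 3) − 1 = 0, and the invariant factors of ∂_3 are all 1, so H_2 ≅ 0.
  H_3: rank ker ∂_3 − rank ∂_4 = (1 − 1) − 0 = 0, and there is no ∂_4, so H_3 ≅ 0.

H_0 = Z,  H_1 = 0,  H_2 = 0,  H_3 = 0.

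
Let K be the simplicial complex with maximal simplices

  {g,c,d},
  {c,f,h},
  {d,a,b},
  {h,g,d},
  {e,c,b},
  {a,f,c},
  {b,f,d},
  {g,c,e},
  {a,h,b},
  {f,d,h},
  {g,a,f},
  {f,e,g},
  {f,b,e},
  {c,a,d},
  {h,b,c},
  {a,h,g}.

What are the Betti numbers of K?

b_0 = 1, b_1 = 2, b_2 = 1.

Take the total order a < b < c < d < e < f < g < h on the vertex set. Then K (dimension 2) consists of the simplices:

  0-simplices (8): a, b, c, d, e, f, g, h
  1-simplices (24): ab, ac, ad, af, ag, ah, bc, bd, be, bf, bh, cd, ce, cf, cg, ch, df, dg, dh, ef, eg, fg, fh, gh
  2-simplices (16): abd, abh, acd, acf, afg, agh, bce, bch, bdf, bef, cdg, ceg, cfh, dfh, dgh, efg

Hence C_0 ≅ Z^8, C_1 ≅ Z^24, C_2 ≅ Z^16.

Boundary ∂_1: C_1 → C_0 is given by ∂[p,q] = [q] − [p].
The resulting 8×24 matrix has rank 7, and its Smith normal form has invariant factors (1,1,1,1,1,1,1).

∂_2: C_2 → C_1 acts by ∂[p,q,r] = [q,r] − [p,r] + [p,q]. For instance
  ∂dfh = fh − dh + df,
  ∂afg = fg − ag + af.
The 24×16 boundary matrix has rank 15 and Smith normal form diag(1,1,1,1,1,1,1,1,1,1,1,1,1,1,1).

Computing H_k = (kernel of ∂_k) / (image of ∂_{k+1}):

  H_0: rank C_0 − rank ∂_1 = 8 − 7 = 1, and the invariant factors of ∂_1 are all 1, so H_0 = Z.
  H_1: rank ker ∂_1 − rank ∂_2 = (24 − 7) − 15 = 2, and the invariant factors of ∂_2 are all 1, so H_1 = Z^2.
  H_2: rank ker ∂_2 − rank ∂_3 = (16 − 15) − 0 = 1, and there is no ∂_3, so H_2 = Z.

Hence the Betti numbers are b_0 = 1, b_1 = 2, b_2 = 1.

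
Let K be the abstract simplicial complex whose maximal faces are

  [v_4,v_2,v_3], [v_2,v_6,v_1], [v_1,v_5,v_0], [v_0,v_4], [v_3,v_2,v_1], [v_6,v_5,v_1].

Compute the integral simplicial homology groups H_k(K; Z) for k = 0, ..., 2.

H_0 ≅ Z,  H_1 ≅ Z,  H_2 = 0.

Fix the vertex order v_0 < v_1 < v_2 < v_3 < v_4 < v_5 < v_6 and write every simplex with vertices in increasing order. Then dim K = 2 and the simplices of K are:

  0-simplices (7): [v_0], [v_1], [v_2], [v_3], [v_4], [v_5], [v_6]
  1-simplices (12): [v_0,v_1], [v_0,v_4], [v_0,v_5], [v_1,v_2], [v_1,v_3], [v_1,v_5], [v_1,v_6], [v_2,v_3], [v_2,v_4], [v_2,v_6], [v_3,v_4], [v_5,v_6]
  2-simplices (5): [v_0,v_1,v_5], [v_1,v_2,v_3], [v_1,v_2,v_6], [v_1,v_5,v_6], [v_2,v_3,v_4]

so the chain groups are C_0 ≅ Z^7, C_1 ≅ Z^12, C_2 ≅ Z^5.

The boundary map ∂_1: C_1 → C_0 maps an edge to its endpoints' difference, ∂[p,q] = q − p.
This gives a 7×12 integer matrix of rank 6; reducing to Smith normal form yields diagonal entries (1,1,1,1,1,1).

Boundary ∂_2: C_2 → C_1 sends each 2-simplex [p,q,r] to [q,r] − [p,r] + [p,q]. For instance
  ∂[v_2,v_3,v_4] = [v_3,v_4] − [v_2,v_4] + [v_2,v_3],
  ∂[v_1,v_5,v_6] = [v_5,v_6] − [v_1,v_6] + [v_1,v_5].
The resulting 12×5 matrix has rank 5, and its Smith normal form has invariant factors (1,1,1,1,1).

From H_k ≅ ker(∂_k) / im(∂_{k+1}) we obtain:

  H_0: rank C_0 − rank ∂_1 = 7 − 6 = 1, and the invariant factors of ∂_1 are all 1, so H_0 ≅ Z.
  H_1: rank ker ∂_1 − rank ∂_2 = (12 − 6) − 5 = 1, and the invariant factors of ∂_2 are all 1, so H_1 ≅ Z.
  H_2: rank ker ∂_2 − rank ∂_3 = (5 − 5) − 0 = 0, and there is no ∂_3, so H_2 ≅ 0.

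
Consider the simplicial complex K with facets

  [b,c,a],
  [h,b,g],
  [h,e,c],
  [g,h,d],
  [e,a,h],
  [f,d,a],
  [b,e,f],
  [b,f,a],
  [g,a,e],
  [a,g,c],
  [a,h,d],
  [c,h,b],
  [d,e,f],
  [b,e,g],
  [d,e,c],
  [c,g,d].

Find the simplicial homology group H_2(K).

Take the total order a < b < c < d < e < f < g < h on the vertex set. Then K (dimension 2) consists of the simplices:

  0-simplices (8): a, b, c, d, e, f, g, h
  1-simplices (24): ab, ac, ad, ae, af, ag, ah, bc, be, bf, bg, bh, cd, ce, cg, ch, de, df, dg, dh, ef, eg, eh, gh
  2-simplices (16): abc, abf, acg, adf, adh, aeg, aeh, bch, bef, beg, bgh, cde, cdg, ceh, def, dgh

giving chain groups C_0 ≅ Z^8, C_1 ≅ Z^24, C_2 ≅ Z^16.

The boundary map ∂_1: C_1 → C_0 sends each edge [p,q] (with p < q) to q − p. For instance
  ∂dg = g − d.
As a 8×24 matrix over Z this has rank 7, with invariant factors (1,1,1,1,1,1,1).

Boundary ∂_2: C_2 → C_1 sends each 2-simplex [p,q,r] to [q,r] − [p,r] + [p,q]. For instance
  ∂dgh = gh − dh + dg,
  ∂adh = dh − ah + ad.
As a 24×16 matrix over Z this has rank 15, with invariant factors (1,1,1,1,1,1,1,1,1,1,1,1,1,1,1).

Reading off H_k = ker ∂_k / im ∂_{k+1}:

  H_2: rank ker ∂_2 − rank ∂_3 = (16 − 15) − 0 = 1, and there is no ∂_3, so H_2 = Z.

(K is a triangulation of the torus T^2.)

H_2 ≅ Z.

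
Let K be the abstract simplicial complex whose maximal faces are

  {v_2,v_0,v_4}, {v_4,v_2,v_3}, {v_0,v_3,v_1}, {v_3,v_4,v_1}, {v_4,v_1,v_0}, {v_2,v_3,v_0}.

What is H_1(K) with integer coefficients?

K has 5 vertices, 9 edges, 6 triangles.
rank ∂_1 = 4, rank ∂_2 = 5 ⇒ b_1 = 9 − 4 − 5 = 0; all invariant factors of ∂_2 are 1 so no torsion. So H_1 ≅ 0.

H_1 ≅ 0.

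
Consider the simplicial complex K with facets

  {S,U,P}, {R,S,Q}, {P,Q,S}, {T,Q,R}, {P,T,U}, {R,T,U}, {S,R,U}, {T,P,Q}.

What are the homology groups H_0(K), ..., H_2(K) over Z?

We work with the vertex ordering P < Q < R < S < T < U. The simplices of K, each written with vertices in increasing order, are:

  0-simplices (6): P, Q, R, S, T, U
  1-simplices (12): PQ, PS, PT, PU, QR, QS, QT, RS, RT, RU, SU, TU
  2-simplices (8): PQS, PQT, PSU, PTU, QRS, QRT, RSU, RTU

giving chain groups C_0 ≅ Z^6, C_1 ≅ Z^12, C_2 ≅ Z^8.

The boundary map ∂_1: C_1 → C_0 is given by ∂[p,q] = [q] − [p].
As a 6×12 matrix over Z this has rank 5, with invariant factors (1,1,1,1,1).

The boundary map ∂_2: C_2 → C_1 maps a triangle to the signed sum of its edges. For instance
  ∂RSU = SU − RU + RS,
  ∂PTU = TU − PU + PT.
As a 12×8 matrix over Z this has rank 7, with invariant factors (1,1,1,1,1,1,1).

Now H_k = ker ∂_k / im ∂_{k+1}, so:

  H_0: rank C_0 − rank ∂_1 = 6 − 5 = 1, and the invariant factors of ∂_1 are all 1, so H_0 ≅ Z.
  H_1: rank ker ∂_1 − rank ∂_2 = (12 − 5) − 7 = 0, and the invariant factors of ∂_2 are all 1, so H_1 ≅ 0.
  H_2: rank ker ∂_2 − rank ∂_3 = (8 − 7) − 0 = 1, and there is no ∂_3, so H_2 ≅ Z.

(K is a triangulation of the 2-sphere S^2.)

H_0 ≅ Z,  H_1 = 0,  H_2 ≅ Z.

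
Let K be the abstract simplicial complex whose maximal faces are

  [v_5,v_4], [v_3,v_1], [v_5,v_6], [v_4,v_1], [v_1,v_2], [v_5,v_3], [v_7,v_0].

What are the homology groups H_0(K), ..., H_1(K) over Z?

Order the vertices as v_0 < v_1 < v_2 < v_3 < v_4 < v_5 < v_6 < v_7. Listing each simplex with vertices in this order, K has dimension 1 with simplices:

  0-simplices (8): [v_0], [v_1], [v_2], [v_3], [v_4], [v_5], [v_6], [v_7]
  1-simplices (7): [v_0,v_7], [v_1,v_2], [v_1,v_3], [v_1,v_4], [v_3,v_5], [v_4,v_5], [v_5,v_6]

giving chain groups C_0 ≅ Z^8, C_1 ≅ Z^7.

Boundary ∂_1: C_1 → C_0 maps an edge to its endpoints' difference, ∂[p,q] = q − p.
This gives a 8×7 integer matrix of rank 6; reducing to Smith normal form yields diagonal entries (1,1,1,1,1,1).

Computing H_k = (kernel of ∂_k) / (image of ∂_{k+1}):

  H_0: rank C_0 − rank ∂_1 = 8 − 6 = 2, and the invariant factors of ∂_1 are all 1, so H_0 = Z^2.
  H_1: rank ker ∂_1 − rank ∂_2 = (7 − 6) − 0 = 1, and there is no ∂_2, so H_1 = Z.

H_0 ≅ Z^2,  H_1 ≅ Z.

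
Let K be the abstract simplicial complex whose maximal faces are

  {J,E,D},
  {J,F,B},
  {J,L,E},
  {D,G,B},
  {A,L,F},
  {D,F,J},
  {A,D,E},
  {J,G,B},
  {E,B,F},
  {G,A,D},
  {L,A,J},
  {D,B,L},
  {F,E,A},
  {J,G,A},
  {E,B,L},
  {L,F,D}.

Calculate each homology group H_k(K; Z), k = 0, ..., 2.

K has 8 vertices, 24 edges, 16 triangles.
rank ∂_0 = 0, rank ∂_1 = 7 ⇒ b_0 = 8 − 0 − 7 = 1; all invariant factors of ∂_1 are 1 so no torsion. So H_0 = Z.
rank ∂_1 = 7, rank ∂_2 = 15 ⇒ b_1 = 24 − 7 − 15 = 2; all invariant factors of ∂_2 are 1 so no torsion. So H_1 = Z^2.
rank ∂_2 = 15, rank ∂_3 = 0 ⇒ b_2 = 16 − 15 − 0 = 1. So H_2 = Z.

H_0 ≅ Z,  H_1 ≅ Z^2,  H_2 ≅ Z.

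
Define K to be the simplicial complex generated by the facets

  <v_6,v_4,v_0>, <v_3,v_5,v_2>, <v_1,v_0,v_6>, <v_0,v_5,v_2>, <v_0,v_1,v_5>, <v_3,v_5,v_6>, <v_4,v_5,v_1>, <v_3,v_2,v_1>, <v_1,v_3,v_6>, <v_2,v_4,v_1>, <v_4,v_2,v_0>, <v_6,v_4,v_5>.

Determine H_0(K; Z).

Order the vertices as v_0 < v_1 < v_2 < v_3 < v_4 < v_5 < v_6. Listing each simplex with vertices in this order, K has dimension 2 with simplices:

  0-simplices (7): [v_0], [v_1], [v_2], [v_3], [v_4], [v_5], [v_6]
  1-simplices (18): (18 of them)
  2-simplices (12): (12 of them)

giving chain groups C_0 ≅ Z^7, C_1 ≅ Z^18, C_2 ≅ Z^12.

∂_1: C_1 → C_0 maps an edge to its endpoints' difference, ∂[p,q] = q − p. For instance
  ∂[v_0,v_6] = [v_6] − [v_0].
The 7×18 boundary matrix has rank 6 and Smith normal form diag(1,1,1,1,1,1).

The boundary map ∂_2: C_2 → C_1 maps a triangle to the signed sum of its edges. For instance
  ∂[v_0,v_4,v_6] = [v_4,v_6] − [v_0,v_6] + [v_0,v_4],
  ∂[v_0,v_1,v_5] = [v_1,v_5] − [v_0,v_5] + [v_0,v_1].
As a 18×12 matrix over Z this has rank 12, with invariant factors (1,1,1,1,1,1,1,1,1,1,1,2).

Reading off H_k = ker ∂_k / im ∂_{k+1}:

  H_0: rank C_0 − rank ∂_1 = 7 − 6 = 1, and the invariant factors of ∂_1 are all 1, so H_0 = Z.

H_0 ≅ Z.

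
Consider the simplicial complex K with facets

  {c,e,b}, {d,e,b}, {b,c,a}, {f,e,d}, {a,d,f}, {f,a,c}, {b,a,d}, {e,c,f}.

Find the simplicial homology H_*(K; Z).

H_0 = Z,  H_1 = 0,  H_2 = Z.

Take the total order a < b < c < d < e < f on the vertex set. Then K (dimension 2) consists of the simplices:

  0-simplices (6): a, b, c, d, e, f
  1-simplices (12): ab, ac, ad, af, bc, bd, be, ce, cf, de, df, ef
  2-simplices (8): abc, abd, acf, adf, bce, bde, cef, def

Hence C_0 ≅ Z^6, C_1 ≅ Z^12, C_2 ≅ Z^8.

∂_1: C_1 → C_0 is given by ∂[p,q] = [q] − [p]. For instance
  ∂ac = c − a.
The 6×12 boundary matrix has rank 5 and Smith normal form diag(1,1,1,1,1).

Boundary ∂_2: C_2 → C_1 maps a triangle to the signed sum of its edges. For instance
  ∂cef = ef − cf + ce,
  ∂bce = ce − be + bc.
The 12×8 boundary matrix has rank 7 and Smith normal form diag(1,1,1,1,1,1,1).

From H_k ≅ ker(∂_k) / im(∂_{k+1}) we obtain:

  H_0: rank C_0 − rank ∂_1 = 6 − 5 = 1, and the invariant factors of ∂_1 are all 1, so H_0 ≅ Z.
  H_1: rank ker ∂_1 − rank ∂_2 = (12 − 5) − 7 = 0, and the invariant factors of ∂_2 are all 1, so H_1 ≅ 0.
  H_2: rank ker ∂_2 − rank ∂_3 = (8 − 7) − 0 = 1, and there is no ∂_3, so H_2 ≅ Z.

As a check, the Euler characteristic is 6 − 12 + 8 = 2, which agrees with 1 − 0 + 1 = 2.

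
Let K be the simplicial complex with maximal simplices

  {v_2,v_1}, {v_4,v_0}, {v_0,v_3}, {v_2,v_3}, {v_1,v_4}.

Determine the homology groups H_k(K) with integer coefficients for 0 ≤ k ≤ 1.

H_0 = Z,  H_1 = Z.

Take the total order v_0 < v_1 < v_2 < v_3 < v_4 on the vertex set. Then K (dimension 1) consists of the simplices:

  0-simplices (5): [v_0], [v_1], [v_2], [v_3], [v_4]
  1-simplices (5): [v_0,v_3], [v_0,v_4], [v_1,v_2], [v_1,v_4], [v_2,v_3]

so the chain groups are C_0 ≅ Z^5, C_1 ≅ Z^5.

The boundary map ∂_1: C_1 → C_0 sends each edge [p,q] (with p < q) to q − p.
This gives a 5×5 integer matrix of rank 4; reducing to Smith normal form yields diagonal entries (1,1,1,1).

Reading off H_k = ker ∂_k / im ∂_{k+1}:

  H_0: rank C_0 − rank ∂_1 = 5 − 4 = 1, and the invariant factors of ∂_1 are all 1, so H_0 = Z.
  H_1: rank ker ∂_1 − rank ∂_2 = (5 − 4) − 0 = 1, and there is no ∂_2, so H_1 = Z.

As a check, the Euler characteristic is 5 − 5 = 0, which agrees with 1 − 1 = 0.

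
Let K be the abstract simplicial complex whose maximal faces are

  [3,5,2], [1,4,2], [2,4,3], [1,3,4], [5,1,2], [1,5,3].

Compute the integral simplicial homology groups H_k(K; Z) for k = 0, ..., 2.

H_0 ≅ Z,  H_1 = 0,  H_2 ≅ Z.

Order the vertices as 1 < 2 < 3 < 4 < 5. Listing each simplex with vertices in this order, K has dimension 2 with simplices:

  0-simplices (5): [1], [2], [3], [4], [5]
  1-simplices (9): [1,2], [1,3], [1,4], [1,5], [2,3], [2,4], [2,5], [3,4], [3,5]
  2-simplices (6): [1,2,4], [1,2,5], [1,3,4], [1,3,5], [2,3,4], [2,3,5]

so the chain groups are C_0 ≅ Z^5, C_1 ≅ Z^9, C_2 ≅ Z^6.

The boundary map ∂_1: C_1 → C_0 sends each edge [p,q] (with p < q) to q − p. For instance
  ∂[1,5] = [5] − [1].
This gives a 5×9 integer matrix of rank 4; reducing to Smith normal form yields diagonal entries (1,1,1,1).

Boundary ∂_2: C_2 → C_1 acts by ∂[p,q,r] = [q,r] − [p,r] + [p,q]. For instance
  ∂[1,3,5] = [3,5] − [1,5] + [1,3],
  ∂[1,2,5] = [2,5] − [1,5] + [1,2].
The resulting 9×6 matrix has rank 5, and its Smith normal form has invariant factors (1,1,1,1,1).

From H_k ≅ ker(∂_k) / im(∂_{k+1}) we obtain:

  H_0: rank C_0 − rank ∂_1 = 5 − 4 = 1, and the invariant factors of ∂_1 are all 1, so H_0 = Z.
  H_1: rank ker ∂_1 − rank ∂_2 = (9 − 4) − 5 = 0, and the invariant factors of ∂_2 are all 1, so H_1 = 0.
  H_2: rank ker ∂_2 − rank ∂_3 = (6 − 5) − 0 = 1, and there is no ∂_3, so H_2 = Z.

As a check, the Euler characteristic is 5 − 9 + 6 = 2, which agrees with 1 − 0 + 1 = 2.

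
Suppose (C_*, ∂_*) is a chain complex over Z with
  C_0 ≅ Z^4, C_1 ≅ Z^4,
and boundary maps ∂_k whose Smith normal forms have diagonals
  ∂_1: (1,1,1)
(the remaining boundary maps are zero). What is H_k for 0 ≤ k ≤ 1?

H_0 = Z,  H_1 = Z.

H_0: b_0 = 4 − 0 − 3 = 1; torsion from ∂_1 factors > 1: none. So H_0 = Z.
H_1: b_1 = 4 − 3 − 0 = 1; torsion from ∂_2 factors > 1: none. So H_1 = Z.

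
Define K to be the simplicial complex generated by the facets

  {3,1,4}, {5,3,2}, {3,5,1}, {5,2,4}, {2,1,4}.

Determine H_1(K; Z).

Order the vertices as 1 < 2 < 3 < 4 < 5. Listing each simplex with vertices in this order, K has dimension 2 with simplices:

  0-simplices (5): [1], [2], [3], [4], [5]
  1-simplices (10): [1,2], [1,3], [1,4], [1,5], [2,3], [2,4], [2,5], [3,4], [3,5], [4,5]
  2-simplices (5): [1,2,4], [1,3,4], [1,3,5], [2,3,5], [2,4,5]

Hence C_0 ≅ Z^5, C_1 ≅ Z^10, C_2 ≅ Z^5.

The boundary map ∂_1: C_1 → C_0 maps an edge to its endpoints' difference, ∂[p,q] = q − p. For instance
  ∂[2,4] = [4] − [2].
As a 5×10 matrix over Z this has rank 4, with invariant factors (1,1,1,1).

Boundary ∂_2: C_2 → C_1 sends each 2-simplex [p,q,r] to [q,r] − [p,r] + [p,q]. For instance
  ∂[1,3,4] = [3,4] − [1,4] + [1,3],
  ∂[2,4,5] = [4,5] − [2,5] + [2,4].
As a 10×5 matrix over Z this has rank 5, with invariant factors (1,1,1,1,1).

From H_k ≅ ker(∂_k) / im(∂_{k+1}) we obtain:

  H_1: rank ker ∂_1 − rank ∂_2 = (10 − 4) − 5 = 1, and the invariant factors of ∂_2 are all 1, so H_1 ≅ Z.

H_1 ≅ Z.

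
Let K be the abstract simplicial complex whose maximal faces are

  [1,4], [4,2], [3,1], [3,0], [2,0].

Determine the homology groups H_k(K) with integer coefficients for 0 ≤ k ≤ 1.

H_0 ≅ Z,  H_1 ≅ Z.

Order the vertices as 0 < 1 < 2 < 3 < 4. Listing each simplex with vertices in this order, K has dimension 1 with simplices:

  0-simplices (5): [0], [1], [2], [3], [4]
  1-simplices (5): [0,2], [0,3], [1,3], [1,4], [2,4]

Hence C_0 ≅ Z^5, C_1 ≅ Z^5.

The boundary map ∂_1: C_1 → C_0 maps an edge to its endpoints' difference, ∂[p,q] = q − p. For instance
  ∂[0,2] = [2] − [0].
The 5×5 boundary matrix has rank 4 and Smith normal form diag(1,1,1,1).

Now H_k = ker ∂_k / im ∂_{k+1}, so:

  H_0: rank C_0 − rank ∂_1 = 5 − 4 = 1, and the invariant factors of ∂_1 are all 1, so H_0 ≅ Z.
  H_1: rank ker ∂_1 − rank ∂_2 = (5 − 4) − 0 = 1, and there is no ∂_2, so H_1 ≅ Z.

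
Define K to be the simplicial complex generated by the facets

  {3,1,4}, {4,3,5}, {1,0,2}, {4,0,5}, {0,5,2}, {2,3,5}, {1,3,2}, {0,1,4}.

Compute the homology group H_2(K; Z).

Take the total order 0 < 1 < 2 < 3 < 4 < 5 on the vertex set. Then K (dimension 2) consists of the simplices:

  0-simplices (6): [0], [1], [2], [3], [4], [5]
  1-simplices (12): [0,1], [0,2], [0,4], [0,5], [1,2], [1,3], [1,4], [2,3], [2,5], [3,4], [3,5], [4,5]
  2-simplices (8): [0,1,2], [0,1,4], [0,2,5], [0,4,5], [1,2,3], [1,3,4], [2,3,5], [3,4,5]

Hence C_0 ≅ Z^6, C_1 ≅ Z^12, C_2 ≅ Z^8.

∂_1: C_1 → C_0 sends each edge [p,q] (with p < q) to q − p.
This gives a 6×12 integer matrix of rank 5; reducing to Smith normal form yields diagonal entries (1,1,1,1,1).

Boundary ∂_2: C_2 → C_1 acts by ∂[p,q,r] = [q,r] − [p,r] + [p,q]. For instance
  ∂[0,1,2] = [1,2] − [0,2] + [0,1],
  ∂[3,4,5] = [4,5] − [3,5] + [3,4].
The resulting 12×8 matrix has rank 7, and its Smith normal form has invariant factors (1,1,1,1,1,1,1).

From H_k ≅ ker(∂_k) / im(∂_{k+1}) we obtain:

  H_2: rank ker ∂_2 − rank ∂_3 = (8 − 7) − 0 = 1, and there is no ∂_3, so H_2 ≅ Z.

(K is a triangulation of the 2-sphere S^2.)

H_2 = Z.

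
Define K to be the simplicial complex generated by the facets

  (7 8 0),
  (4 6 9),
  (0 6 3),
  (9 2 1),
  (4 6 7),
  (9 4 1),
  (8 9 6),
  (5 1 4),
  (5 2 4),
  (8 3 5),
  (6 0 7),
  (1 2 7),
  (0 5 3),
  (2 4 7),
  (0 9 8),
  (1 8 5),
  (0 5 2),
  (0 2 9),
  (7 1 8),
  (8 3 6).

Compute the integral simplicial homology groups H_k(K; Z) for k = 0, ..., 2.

H_0 = Z,  H_1 = Z ⊕ Z_2,  H_2 = 0.

Take the total order 0 < 1 < 2 < 3 < 4 < 5 < 6 < 7 < 8 < 9 on the vertex set. Then K (dimension 2) consists of the simplices:

  0-simplices (10): [0], [1], [2], [3], [4], [5], [6], [7], [8], [9]
  1-simplices (30): (30 of them)
  2-simplices (20): (20 of them)

Hence C_0 ≅ Z^10, C_1 ≅ Z^30, C_2 ≅ Z^20.

Boundary ∂_1: C_1 → C_0 is given by ∂[p,q] = [q] − [p].
The 10×30 boundary matrix has rank 9 and Smith normal form diag(1,1,1,1,1,1,1,1,1).

Boundary ∂_2: C_2 → C_1 maps a triangle to the signed sum of its edges. For instance
  ∂[0,2,5] = [2,5] − [0,5] + [0,2],
  ∂[2,4,5] = [4,5] − [2,5] + [2,4].
As a 30×20 matrix over Z this has rank 20, with invariant factors (1,1,1,1,1,1,1,1,1,1,1,1,1,1,1,1,1,1,1,2).

From H_k ≅ ker(∂_k) / im(∂_{k+1}) we obtain:

  H_0: rank C_0 − rank ∂_1 = 10 − 9 = 1, and the invariant factors of ∂_1 are all 1, so H_0 ≅ Z.
  H_1: rank ker ∂_1 − rank ∂_2 = (30 − 9) − 20 = 1, and ∂_2 has invariant factor 2 > 1, so H_1 ≅ Z ⊕ Z_2.
  H_2: rank ker ∂_2 − rank ∂_3 = (20 − 20) − 0 = 0, and there is no ∂_3, so H_2 ≅ 0.

(K is a triangulation of the Klein bottle.)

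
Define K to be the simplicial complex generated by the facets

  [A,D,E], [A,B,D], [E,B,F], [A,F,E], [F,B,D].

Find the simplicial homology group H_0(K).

We work with the vertex ordering A < B < D < E < F. The simplices of K, each written with vertices in increasing order, are:

  0-simplices (5): A, B, D, E, F
  1-simplices (10): AB, AD, AE, AF, BD, BE, BF, DE, DF, EF
  2-simplices (5): ABD, ADE, AEF, BDF, BEF

so the chain groups are C_0 ≅ Z^5, C_1 ≅ Z^10, C_2 ≅ Z^5.

∂_1: C_1 → C_0 sends each edge [p,q] (with p < q) to q − p.
As a 5×10 matrix over Z this has rank 4, with invariant factors (1,1,1,1).

Boundary ∂_2: C_2 → C_1 sends each 2-simplex [p,q,r] to [q,r] − [p,r] + [p,q]. For instance
  ∂BDF = DF − BF + BD,
  ∂ABD = BD − AD + AB.
The resulting 10×5 matrix has rank 5, and its Smith normal form has invariant factors (1,1,1,1,1).

From H_k ≅ ker(∂_k) / im(∂_{k+1}) we obtain:

  H_0: rank C_0 − rank ∂_1 = 5 − 4 = 1, and the invariant factors of ∂_1 are all 1, so H_0 ≅ Z.

(K is a triangulation of the Möbius band.)

H_0 = Z.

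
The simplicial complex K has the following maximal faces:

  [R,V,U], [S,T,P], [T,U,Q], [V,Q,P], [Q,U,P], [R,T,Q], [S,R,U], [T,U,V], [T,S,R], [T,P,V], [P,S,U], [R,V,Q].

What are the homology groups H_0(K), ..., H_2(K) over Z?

Take the total order P < Q < R < S < T < U < V on the vertex set. Then K (dimension 2) consists of the simplices:

  0-simplices (7): P, Q, R, S, T, U, V
  1-simplices (18): PQ, PS, PT, PU, PV, QR, QT, QU, QV, RS, RT, RU, RV, ST, SU, TU, TV, UV
  2-simplices (12): PQU, PQV, PST, PSU, PTV, QRT, QRV, QTU, RST, RSU, RUV, TUV

so the chain groups are C_0 ≅ Z^7, C_1 ≅ Z^18, C_2 ≅ Z^12.

∂_1: C_1 → C_0 maps an edge to its endpoints' difference, ∂[p,q] = q − p.
As a 7×18 matrix over Z this has rank 6, with invariant factors (1,1,1,1,1,1).

The boundary map ∂_2: C_2 → C_1 acts by ∂[p,q,r] = [q,r] − [p,r] + [p,q]. For instance
  ∂PTV = TV − PV + PT,
  ∂PST = ST − PT + PS.
The resulting 18×12 matrix has rank 12, and its Smith normal form has invariant factors (1,1,1,1,1,1,1,1,1,1,1,2).

Now H_k = ker ∂_k / im ∂_{k+1}, so:

  H_0: rank C_0 − rank ∂_1 = 7 − 6 = 1, and the invariant factors of ∂_1 are all 1, so H_0 = Z.
  H_1: rank ker ∂_1 − rank ∂_2 = (18 − 6) − 12 = 0, and ∂_2 has invariant factor 2 > 1, so H_1 = Z_2.
  H_2: rank ker ∂_2 − rank ∂_3 = (12 − 12) − 0 = 0, and there is no ∂_3, so H_2 = 0.

As a check, the Euler characteristic is 7 − 18 + 12 = 1, which agrees with 1 − 0 + 0 = 1.

H_0 ≅ Z,  H_1 ≅ Z_2,  H_2 = 0.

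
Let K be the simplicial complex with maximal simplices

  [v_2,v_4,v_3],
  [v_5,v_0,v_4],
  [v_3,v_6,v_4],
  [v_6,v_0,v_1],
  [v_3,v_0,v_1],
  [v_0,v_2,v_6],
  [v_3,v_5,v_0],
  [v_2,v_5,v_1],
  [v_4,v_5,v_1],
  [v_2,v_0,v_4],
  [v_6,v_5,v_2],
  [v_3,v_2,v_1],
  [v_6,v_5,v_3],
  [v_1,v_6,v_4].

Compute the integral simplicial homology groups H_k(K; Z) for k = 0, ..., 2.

K has 7 vertices, 21 edges, 14 triangles.
rank ∂_0 = 0, rank ∂_1 = 6 ⇒ b_0 = 7 − 0 − 6 = 1; all invariant factors of ∂_1 are 1 so no torsion. So H_0 = Z.
rank ∂_1 = 6, rank ∂_2 = 13 ⇒ b_1 = 21 − 6 − 13 = 2; all invariant factors of ∂_2 are 1 so no torsion. So H_1 = Z^2.
rank ∂_2 = 13, rank ∂_3 = 0 ⇒ b_2 = 14 − 13 − 0 = 1. So H_2 = Z.

H_0 = Z,  H_1 = Z^2,  H_2 = Z.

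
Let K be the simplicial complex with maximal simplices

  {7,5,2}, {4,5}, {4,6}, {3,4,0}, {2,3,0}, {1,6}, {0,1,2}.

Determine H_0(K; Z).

Take the total order 0 < 1 < 2 < 3 < 4 < 5 < 6 < 7 on the vertex set. Then K (dimension 2) consists of the simplices:

  0-simplices (8): [0], [1], [2], [3], [4], [5], [6], [7]
  1-simplices (13): [0,1], [0,2], [0,3], [0,4], [1,2], [1,6], [2,3], [2,5], [2,7], [3,4], [4,5], [4,6], [5,7]
  2-simplices (4): [0,1,2], [0,2,3], [0,3,4], [2,5,7]

giving chain groups C_0 ≅ Z^8, C_1 ≅ Z^13, C_2 ≅ Z^4.

Boundary ∂_1: C_1 → C_0 maps an edge to its endpoints' difference, ∂[p,q] = q − p. For instance
  ∂[2,3] = [3] − [2].
This gives a 8×13 integer matrix of rank 7; reducing to Smith normal form yields diagonal entries (1,1,1,1,1,1,1).

∂_2: C_2 → C_1 maps a triangle to the signed sum of its edges. For instance
  ∂[0,2,3] = [2,3] − [0,3] + [0,2],
  ∂[2,5,7] = [5,7] − [2,7] + [2,5].
The 13×4 boundary matrix has rank 4 and Smith normal form diag(1,1,1,1).

Reading off H_k = ker ∂_k / im ∂_{k+1}:

  H_0: rank C_0 − rank ∂_1 = 8 − 7 = 1, and the invariant factors of ∂_1 are all 1, so H_0 ≅ Z.

H_0 = Z.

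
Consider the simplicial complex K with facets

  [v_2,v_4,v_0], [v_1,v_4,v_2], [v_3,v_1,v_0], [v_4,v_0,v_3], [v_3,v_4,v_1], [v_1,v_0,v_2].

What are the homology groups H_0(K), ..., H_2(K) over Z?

K has 5 vertices, 9 edges, 6 triangles.
rank ∂_0 = 0, rank ∂_1 = 4 ⇒ b_0 = 5 − 0 − 4 = 1; all invariant factors of ∂_1 are 1 so no torsion. So H_0 = Z.
rank ∂_1 = 4, rank ∂_2 = 5 ⇒ b_1 = 9 − 4 − 5 = 0; all invariant factors of ∂_2 are 1 so no torsion. So H_1 = 0.
rank ∂_2 = 5, rank ∂_3 = 0 ⇒ b_2 = 6 − 5 − 0 = 1. So H_2 = Z.

H_0 = Z,  H_1 = 0,  H_2 = Z.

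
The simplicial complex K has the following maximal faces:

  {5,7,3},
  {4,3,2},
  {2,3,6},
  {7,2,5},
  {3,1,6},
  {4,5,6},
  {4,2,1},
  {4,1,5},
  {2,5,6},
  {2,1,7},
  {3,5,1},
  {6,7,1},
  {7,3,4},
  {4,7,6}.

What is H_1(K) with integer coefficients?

Fix the vertex order 1 < 2 < 3 < 4 < 5 < 6 < 7 and write every simplex with vertices in increasing order. Then dim K = 2 and the simplices of K are:

  0-simplices (7): [1], [2], [3], [4], [5], [6], [7]
  1-simplices (21): [1,2], [1,3], [1,4], [1,5], [1,6], [1,7], [2,3], [2,4], [2,5], [2,6], [2,7], [3,4], [3,5], [3,6], [3,7], [4,5], [4,6], [4,7], [5,6], [5,7], [6,7]
  2-simplices (14): [1,2,4], [1,2,7], [1,3,5], [1,3,6], [1,4,5], [1,6,7], [2,3,4], [2,3,6], [2,5,6], [2,5,7], [3,4,7], [3,5,7], [4,5,6], [4,6,7]

giving chain groups C_0 ≅ Z^7, C_1 ≅ Z^21, C_2 ≅ Z^14.

Boundary ∂_1: C_1 → C_0 sends each edge [p,q] (with p < q) to q − p. For instance
  ∂[1,6] = [6] − [1].
The resulting 7×21 matrix has rank 6, and its Smith normal form has invariant factors (1,1,1,1,1,1).

Boundary ∂_2: C_2 → C_1 sends each 2-simplex [p,q,r] to [q,r] − [p,r] + [p,q]. For instance
  ∂[1,3,6] = [3,6] − [1,6] + [1,3],
  ∂[2,5,6] = [5,6] − [2,6] + [2,5].
This gives a 21×14 integer matrix of rank 13; reducing to Smith normal form yields diagonal entries (1,1,1,1,1,1,1,1,1,1,1,1,1).

Reading off H_k = ker ∂_k / im ∂_{k+1}:

  H_1: rank ker ∂_1 − rank ∂_2 = (21 − 6) − 13 = 2, and the invariant factors of ∂_2 are all 1, so H_1 = Z^2.

(K is a triangulation of the torus T^2.)

H_1 ≅ Z^2.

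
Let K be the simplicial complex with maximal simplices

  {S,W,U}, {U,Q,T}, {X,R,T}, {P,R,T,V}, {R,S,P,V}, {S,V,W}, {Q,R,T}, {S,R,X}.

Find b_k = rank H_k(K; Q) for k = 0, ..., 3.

b_0 = 1, b_1 = 1, b_2 = 0, b_3 = 0.

K has 9 vertices, 20 edges, 13 triangles, 2 3-simplices.
rank ∂_0 = 0, rank ∂_1 = 8 ⇒ b_0 = 9 − 0 − 8 = 1; all invariant factors of ∂_1 are 1 so no torsion. So H_0 = Z.
rank ∂_1 = 8, rank ∂_2 = 11 ⇒ b_1 = 20 − 8 − 11 = 1; all invariant factors of ∂_2 are 1 so no torsion. So H_1 = Z.
rank ∂_2 = 11, rank ∂_3 = 2 ⇒ b_2 = 13 − 11 − 2 = 0; all invariant factors of ∂_3 are 1 so no torsion. So H_2 = 0.
rank ∂_3 = 2, rank ∂_4 = 0 ⇒ b_3 = 2 − 2 − 0 = 0. So H_3 = 0.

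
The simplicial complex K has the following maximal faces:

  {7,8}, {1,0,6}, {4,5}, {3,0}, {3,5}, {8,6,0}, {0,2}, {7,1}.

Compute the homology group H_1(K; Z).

We work with the vertex ordering 0 < 1 < 2 < 3 < 4 < 5 < 6 < 7 < 8. The simplices of K, each written with vertices in increasing order, are:

  0-simplices (9): [0], [1], [2], [3], [4], [5], [6], [7], [8]
  1-simplices (11): [0,1], [0,2], [0,3], [0,6], [0,8], [1,6], [1,7], [3,5], [4,5], [6,8], [7,8]
  2-simplices (2): [0,1,6], [0,6,8]

Hence C_0 ≅ Z^9, C_1 ≅ Z^11, C_2 ≅ Z^2.

Boundary ∂_1: C_1 → C_0 sends each edge [p,q] (with p < q) to q − p. For instance
  ∂[6,8] = [8] − [6].
This gives a 9×11 integer matrix of rank 8; reducing to Smith normal form yields diagonal entries (1,1,1,1,1,1,1,1).

Boundary ∂_2: C_2 → C_1 sends each 2-simplex [p,q,r] to [q,r] − [p,r] + [p,q]. For instance
  ∂[0,1,6] = [1,6] − [0,6] + [0,1],
  ∂[0,6,8] = [6,8] − [0,8] + [0,6].
The 11×2 boundary matrix has rank 2 and Smith normal form diag(1,1).

Now H_k = ker ∂_k / im ∂_{k+1}, so:

  H_1: rank ker ∂_1 − rank ∂_2 = (11 − 8) − 2 = 1, and the invariant factors of ∂_2 are all 1, so H_1 ≅ Z.

H_1 = Z.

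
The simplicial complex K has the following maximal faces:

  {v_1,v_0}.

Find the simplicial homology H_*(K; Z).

We work with the vertex ordering v_0 < v_1. The simplices of K, each written with vertices in increasing order, are:

  0-simplices (2): [v_0], [v_1]
  1-simplices (1): [v_0,v_1]

Hence C_0 ≅ Z^2, C_1 ≅ Z^1.

The boundary map ∂_1: C_1 → C_0 sends each edge [p,q] (with p < q) to q − p.
As a 2×1 matrix over Z this has rank 1, with invariant factors (1).

Computing H_k = (kernel of ∂_k) / (image of ∂_{k+1}):

  H_0: rank C_0 − rank ∂_1 = 2 − 1 = 1, and the invariant factors of ∂_1 are all 1, so H_0 ≅ Z.
  H_1: rank ker ∂_1 − rank ∂_2 = (1 − 1) − 0 = 0, and there is no ∂_2, so H_1 ≅ 0.

(K is a triangulation of the 1-simplex.)

H_0 ≅ Z,  H_1 = 0.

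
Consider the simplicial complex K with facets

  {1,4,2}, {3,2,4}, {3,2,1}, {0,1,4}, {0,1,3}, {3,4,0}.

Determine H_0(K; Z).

H_0 ≅ Z.

Fix the vertex order 0 < 1 < 2 < 3 < 4 and write every simplex with vertices in increasing order. Then dim K = 2 and the simplices of K are:

  0-simplices (5): [0], [1], [2], [3], [4]
  1-simplices (9): [0,1], [0,3], [0,4], [1,2], [1,3], [1,4], [2,3], [2,4], [3,4]
  2-simplices (6): [0,1,3], [0,1,4], [0,3,4], [1,2,3], [1,2,4], [2,3,4]

Hence C_0 ≅ Z^5, C_1 ≅ Z^9, C_2 ≅ Z^6.

Boundary ∂_1: C_1 → C_0 is given by ∂[p,q] = [q] − [p]. For instance
  ∂[1,3] = [3] − [1].
This gives a 5×9 integer matrix of rank 4; reducing to Smith normal form yields diagonal entries (1,1,1,1).

Boundary ∂_2: C_2 → C_1 sends each 2-simplex [p,q,r] to [q,r] − [p,r] + [p,q]. For instance
  ∂[1,2,4] = [2,4] − [1,4] + [1,2],
  ∂[1,2,3] = [2,3] − [1,3] + [1,2].
The 9×6 boundary matrix has rank 5 and Smith normal form diag(1,1,1,1,1).

From H_k ≅ ker(∂_k) / im(∂_{k+1}) we obtain:

  H_0: rank C_0 − rank ∂_1 = 5 − 4 = 1, and the invariant factors of ∂_1 are all 1, so H_0 = Z.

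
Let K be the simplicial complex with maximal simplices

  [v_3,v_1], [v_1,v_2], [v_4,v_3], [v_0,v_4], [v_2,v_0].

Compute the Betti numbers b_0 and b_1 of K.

b_0 = 1, b_1 = 1.

Order the vertices as v_0 < v_1 < v_2 < v_3 < v_4. Listing each simplex with vertices in this order, K has dimension 1 with simplices:

  0-simplices (5): [v_0], [v_1], [v_2], [v_3], [v_4]
  1-simplices (5): [v_0,v_2], [v_0,v_4], [v_1,v_2], [v_1,v_3], [v_3,v_4]

giving chain groups C_0 ≅ Z^5, C_1 ≅ Z^5.

The boundary map ∂_1: C_1 → C_0 maps an edge to its endpoints' difference, ∂[p,q] = q − p. For instance
  ∂[v_3,v_4] = [v_4] − [v_3].
The resulting 5×5 matrix has rank 4, and its Smith normal form has invariant factors (1,1,1,1).

Now H_k = ker ∂_k / im ∂_{k+1}, so:

  H_0: rank C_0 − rank ∂_1 = 5 − 4 = 1, and the invariant factors of ∂_1 are all 1, so H_0 = Z.
  H_1: rank ker ∂_1 − rank ∂_2 = (5 − 4) − 0 = 1, and there is no ∂_2, so H_1 = Z.

As a check, the Euler characteristic is 5 − 5 = 0, which agrees with 1 − 1 = 0.

Hence the Betti numbers are b_0 = 1, b_1 = 1.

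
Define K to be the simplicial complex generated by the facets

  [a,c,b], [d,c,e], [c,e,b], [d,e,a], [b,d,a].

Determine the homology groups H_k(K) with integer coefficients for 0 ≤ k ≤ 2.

We work with the vertex ordering a < b < c < d < e. The simplices of K, each written with vertices in increasing order, are:

  0-simplices (5): a, b, c, d, e
  1-simplices (10): ab, ac, ad, ae, bc, bd, be, cd, ce, de
  2-simplices (5): abc, abd, ade, bce, cde

Hence C_0 ≅ Z^5, C_1 ≅ Z^10, C_2 ≅ Z^5.

The boundary map ∂_1: C_1 → C_0 maps an edge to its endpoints' difference, ∂[p,q] = q − p.
As a 5×10 matrix over Z this has rank 4, with invariant factors (1,1,1,1).

∂_2: C_2 → C_1 sends each 2-simplex [p,q,r] to [q,r] − [p,r] + [p,q]. For instance
  ∂abd = bd − ad + ab,
  ∂cde = de − ce + cd.
As a 10×5 matrix over Z this has rank 5, with invariant factors (1,1,1,1,1).

Now H_k = ker ∂_k / im ∂_{k+1}, so:

  H_0: rank C_0 − rank ∂_1 = 5 − 4 = 1, and the invariant factors of ∂_1 are all 1, so H_0 ≅ Z.
  H_1: rank ker ∂_1 − rank ∂_2 = (10 − 4) − 5 = 1, and the invariant factors of ∂_2 are all 1, so H_1 ≅ Z.
  H_2: rank ker ∂_2 − rank ∂_3 = (5 − 5) − 0 = 0, and there is no ∂_3, so H_2 ≅ 0.

H_0 = Z,  H_1 = Z,  H_2 = 0.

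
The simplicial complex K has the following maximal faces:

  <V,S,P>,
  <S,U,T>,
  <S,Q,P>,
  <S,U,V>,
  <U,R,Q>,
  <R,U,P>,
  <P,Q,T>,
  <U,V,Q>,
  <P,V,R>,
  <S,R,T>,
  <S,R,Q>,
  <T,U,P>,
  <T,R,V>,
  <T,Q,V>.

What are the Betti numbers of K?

Take the total order P < Q < R < S < T < U < V on the vertex set. Then K (dimension 2) consists of the simplices:

  0-simplices (7): P, Q, R, S, T, U, V
  1-simplices (21): PQ, PR, PS, PT, PU, PV, QR, QS, QT, QU, QV, RS, RT, RU, RV, ST, SU, SV, TU, TV, UV
  2-simplices (14): PQS, PQT, PRU, PRV, PSV, PTU, QRS, QRU, QTV, QUV, RST, RTV, STU, SUV

so the chain groups are C_0 ≅ Z^7, C_1 ≅ Z^21, C_2 ≅ Z^14.

The boundary map ∂_1: C_1 → C_0 maps an edge to its endpoints' difference, ∂[p,q] = q − p. For instance
  ∂PR = R − P.
This gives a 7×21 integer matrix of rank 6; reducing to Smith normal form yields diagonal entries (1,1,1,1,1,1).

∂_2: C_2 → C_1 maps a triangle to the signed sum of its edges. For instance
  ∂PRV = RV − PV + PR,
  ∂STU = TU − SU + ST.
This gives a 21×14 integer matrix of rank 13; reducing to Smith normal form yields diagonal entries (1,1,1,1,1,1,1,1,1,1,1,1,1).

Now H_k = ker ∂_k / im ∂_{k+1}, so:

  H_0: rank C_0 − rank ∂_1 = 7 − 6 = 1, and the invariant factors of ∂_1 are all 1, so H_0 = Z.
  H_1: rank ker ∂_1 − rank ∂_2 = (21 − 6) − 13 = 2, and the invariant factors of ∂_2 are all 1, so H_1 = Z^2.
  H_2: rank ker ∂_2 − rank ∂_3 = (14 − 13) − 0 = 1, and there is no ∂_3, so H_2 = Z.

As a check, the Euler characteristic is 7 − 21 + 14 = 0, which agrees with 1 − 2 + 1 = 0.

Hence the Betti numbers are b_0 = 1, b_1 = 2, b_2 = 1.

b_0 = 1, b_1 = 2, b_2 = 1.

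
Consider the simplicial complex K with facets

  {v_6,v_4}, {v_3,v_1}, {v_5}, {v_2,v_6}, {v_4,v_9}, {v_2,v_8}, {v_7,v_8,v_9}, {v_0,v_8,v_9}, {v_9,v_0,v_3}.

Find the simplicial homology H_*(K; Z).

Order the vertices as v_0 < v_1 < v_2 < v_3 < v_4 < v_5 < v_6 < v_7 < v_8 < v_9. Listing each simplex with vertices in this order, K has dimension 2 with simplices:

  0-simplices (10): [v_0], [v_1], [v_2], [v_3], [v_4], [v_5], [v_6], [v_7], [v_8], [v_9]
  1-simplices (12): [v_0,v_3], [v_0,v_8], [v_0,v_9], [v_1,v_3], [v_2,v_6], [v_2,v_8], [v_3,v_9], [v_4,v_6], [v_4,v_9], [v_7,v_8], [v_7,v_9], [v_8,v_9]
  2-simplices (3): [v_0,v_3,v_9], [v_0,v_8,v_9], [v_7,v_8,v_9]

so the chain groups are C_0 ≅ Z^10, C_1 ≅ Z^12, C_2 ≅ Z^3.

∂_1: C_1 → C_0 is given by ∂[p,q] = [q] − [p]. For instance
  ∂[v_8,v_9] = [v_9] − [v_8].
The 10×12 boundary matrix has rank 8 and Smith normal form diag(1,1,1,1,1,1,1,1).

Boundary ∂_2: C_2 → C_1 acts by ∂[p,q,r] = [q,r] − [p,r] + [p,q]. For instance
  ∂[v_0,v_8,v_9] = [v_8,v_9] − [v_0,v_9] + [v_0,v_8],
  ∂[v_7,v_8,v_9] = [v_8,v_9] − [v_7,v_9] + [v_7,v_8].
As a 12×3 matrix over Z this has rank 3, with invariant factors (1,1,1).

Now H_k = ker ∂_k / im ∂_{k+1}, so:

  H_0: rank C_0 − rank ∂_1 = 10 − 8 = 2, and the invariant factors of ∂_1 are all 1, so H_0 ≅ Z^2.
  H_1: rank ker ∂_1 − rank ∂_2 = (12 − 8) − 3 = 1, and the invariant factors of ∂_2 are all 1, so H_1 ≅ Z.
  H_2: rank ker ∂_2 − rank ∂_3 = (3 − 3) − 0 = 0, and there is no ∂_3, so H_2 ≅ 0.

H_0 = Z^2,  H_1 = Z,  H_2 = 0.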